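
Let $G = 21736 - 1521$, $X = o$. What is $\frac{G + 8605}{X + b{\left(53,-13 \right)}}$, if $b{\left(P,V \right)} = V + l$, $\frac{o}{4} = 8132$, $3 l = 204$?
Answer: $\frac{28820}{32583} \approx 0.88451$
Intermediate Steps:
$l = 68$ ($l = \frac{1}{3} \cdot 204 = 68$)
$o = 32528$ ($o = 4 \cdot 8132 = 32528$)
$X = 32528$
$b{\left(P,V \right)} = 68 + V$ ($b{\left(P,V \right)} = V + 68 = 68 + V$)
$G = 20215$ ($G = 21736 - 1521 = 20215$)
$\frac{G + 8605}{X + b{\left(53,-13 \right)}} = \frac{20215 + 8605}{32528 + \left(68 - 13\right)} = \frac{28820}{32528 + 55} = \frac{28820}{32583}$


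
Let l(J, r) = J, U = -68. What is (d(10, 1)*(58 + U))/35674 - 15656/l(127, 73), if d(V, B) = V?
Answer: -279262422/2265299 ≈ -123.28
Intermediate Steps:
(d(10, 1)*(58 + U))/35674 - 15656/l(127, 73) = (10*(58 - 68))/35674 - 15656/127 = (10*(-10))*(1/35674) - 15656*1/127 = -100*1/35674 - 15656/127 = -50/17837 - 15656/127 = -279262422/2265299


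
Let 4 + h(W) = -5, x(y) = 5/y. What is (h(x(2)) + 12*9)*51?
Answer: 5049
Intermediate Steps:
h(W) = -9 (h(W) = -4 - 5 = -9)
(h(x(2)) + 12*9)*51 = (-9 + 12*9)*51 = (-9 + 108)*51 = 99*51 = 5049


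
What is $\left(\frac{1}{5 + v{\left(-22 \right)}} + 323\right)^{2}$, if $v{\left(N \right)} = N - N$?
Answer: $\frac{2611456}{25} \approx 1.0446 \cdot 10^{5}$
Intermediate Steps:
$v{\left(N \right)} = 0$
$\left(\frac{1}{5 + v{\left(-22 \right)}} + 323\right)^{2} = \left(\frac{1}{5 + 0} + 323\right)^{2} = \left(\frac{1}{5} + 323\right)^{2} = \left(\frac{1616}{5}\right)^{2} = \frac{2611456}{25}$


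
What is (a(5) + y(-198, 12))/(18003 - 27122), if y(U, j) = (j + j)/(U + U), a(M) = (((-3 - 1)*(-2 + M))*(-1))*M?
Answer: -1978/300927 ≈ -0.0065730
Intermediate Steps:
a(M) = M*(-8 + 4*M) (a(M) = (-4*(-2 + M)*(-1))*M = ((8 - 4*M)*(-1))*M = (-8 + 4*M)*M = M*(-8 + 4*M))
y(U, j) = j/U (y(U, j) = (2*j)/((2*U)) = (2*j)*(1/(2*U)) = j/U)
(a(5) + y(-198, 12))/(18003 - 27122) = (4*5*(-2 + 5) + 12/(-198))/(18003 - 27122) = (4*5*3 + 12*(-1/198))/(-9119) = (60 - 2/33)*(-1/9119) = (1978/33)*(-1/9119) = -1978/300927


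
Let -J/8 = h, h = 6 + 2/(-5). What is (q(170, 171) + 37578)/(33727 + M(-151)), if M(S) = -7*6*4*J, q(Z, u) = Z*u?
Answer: 333240/206267 ≈ 1.6156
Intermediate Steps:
h = 28/5 (h = 6 + 2*(-⅕) = 6 - ⅖ = 28/5 ≈ 5.6000)
J = -224/5 (J = -8*28/5 = -224/5 ≈ -44.800)
M(S) = 37632/5 (M(S) = -7*6*4*(-224)/5 = -168*(-224)/5 = -7*(-5376/5) = 37632/5)
(q(170, 171) + 37578)/(33727 + M(-151)) = (170*171 + 37578)/(33727 + 37632/5) = (29070 + 37578)/(206267/5) = 66648*(5/206267) = 333240/206267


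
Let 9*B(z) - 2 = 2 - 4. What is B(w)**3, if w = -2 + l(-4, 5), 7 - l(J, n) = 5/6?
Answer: 0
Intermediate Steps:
l(J, n) = 37/6 (l(J, n) = 7 - 5/6 = 37/6)
w = 25/6 (w = -2 + 37/6 = 25/6 ≈ 4.1667)
B(z) = 0 (B(z) = 2/9 + (2 - 4)/9 = 2/9 + (1/9)*(-2) = 2/9 - 2/9 = 0)
B(w)**3 = 0**3 = 0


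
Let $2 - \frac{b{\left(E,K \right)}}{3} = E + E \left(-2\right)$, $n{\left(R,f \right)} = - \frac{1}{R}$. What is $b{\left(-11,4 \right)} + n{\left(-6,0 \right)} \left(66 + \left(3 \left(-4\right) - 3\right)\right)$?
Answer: $- \frac{37}{2} \approx -18.5$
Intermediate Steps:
$b{\left(E,K \right)} = 6 + 3 E$ ($b{\left(E,K \right)} = 6 - 3 \left(E + E \left(-2\right)\right) = 6 - 3 \left(E - 2 E\right) = 6 - 3 \left(- E\right) = 6 + 3 E$)
$b{\left(-11,4 \right)} + n{\left(-6,0 \right)} \left(66 + \left(3 \left(-4\right) - 3\right)\right) = \left(6 + 3 \left(-11\right)\right) + - \frac{1}{-6} \left(66 + \left(3 \left(-4\right) - 3\right)\right) = \left(6 - 33\right) + \left(-1\right) \left(- \frac{1}{6}\right) \left(66 - 15\right) = -27 + \frac{66 - 15}{6} = -27 + \frac{1}{6} \cdot 51 = -27 + \frac{17}{2} = - \frac{37}{2}$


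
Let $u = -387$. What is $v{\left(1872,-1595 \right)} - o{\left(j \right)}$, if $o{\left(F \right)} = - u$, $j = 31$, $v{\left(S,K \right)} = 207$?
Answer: $-180$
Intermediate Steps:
$o{\left(F \right)} = 387$ ($o{\left(F \right)} = \left(-1\right) \left(-387\right) = 387$)
$v{\left(1872,-1595 \right)} - o{\left(j \right)} = 207 - 387 = -180$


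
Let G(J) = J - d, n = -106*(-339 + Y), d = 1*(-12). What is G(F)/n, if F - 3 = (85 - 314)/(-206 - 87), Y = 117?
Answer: 1156/1723719 ≈ 0.00067064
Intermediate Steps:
d = -12
F = 1108/293 (F = 3 + (85 - 314)/(-206 - 87) = 3 - 229/(-293) = 3 - 229*(-1/293) = 3 + 229/293 = 1108/293 ≈ 3.7816)
n = 23532 (n = -106*(-339 + 117) = -106*(-222) = 23532)
G(J) = 12 + J (G(J) = J - 1*(-12) = J + 12 = 12 + J)
G(F)/n = (12 + 1108/293)/23532 = (4624/293)*(1/23532) = 1156/1723719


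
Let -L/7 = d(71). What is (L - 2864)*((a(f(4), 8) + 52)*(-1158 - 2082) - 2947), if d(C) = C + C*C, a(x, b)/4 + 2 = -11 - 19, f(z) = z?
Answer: -9402787864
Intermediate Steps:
a(x, b) = -128 (a(x, b) = -8 + 4*(-11 - 19) = -8 + 4*(-30) = -8 - 120 = -128)
d(C) = C + C**2
L = -35784 (L = -497*(1 + 71) = -497*72 = -7*5112 = -35784)
(L - 2864)*((a(f(4), 8) + 52)*(-1158 - 2082) - 2947) = (-35784 - 2864)*((-128 + 52)*(-1158 - 2082) - 2947) = -38648*(-76*(-3240) - 2947) = -38648*(246240 - 2947) = -38648*243293 = -9402787864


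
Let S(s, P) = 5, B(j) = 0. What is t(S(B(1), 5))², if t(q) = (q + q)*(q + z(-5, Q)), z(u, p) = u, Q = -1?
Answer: 0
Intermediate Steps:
t(q) = 2*q*(-5 + q) (t(q) = (q + q)*(q - 5) = (2*q)*(-5 + q) = 2*q*(-5 + q))
t(S(B(1), 5))² = (2*5*(-5 + 5))² = (2*5*0)² = 0² = 0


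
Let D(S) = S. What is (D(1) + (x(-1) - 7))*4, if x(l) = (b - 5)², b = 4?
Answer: -20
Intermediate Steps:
x(l) = 1 (x(l) = (4 - 5)² = (-1)² = 1)
(D(1) + (x(-1) - 7))*4 = (1 + (1 - 7))*4 = (1 - 6)*4 = -5*4 = -20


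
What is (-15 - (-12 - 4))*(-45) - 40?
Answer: -85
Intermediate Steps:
(-15 - (-12 - 4))*(-45) - 40 = (-15 - 1*(-16))*(-45) - 40 = (-15 + 16)*(-45) - 40 = 1*(-45) - 40 = -45 - 40 = -85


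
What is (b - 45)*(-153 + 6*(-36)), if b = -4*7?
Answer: 26937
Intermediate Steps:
b = -28
(b - 45)*(-153 + 6*(-36)) = (-28 - 45)*(-153 + 6*(-36)) = -73*(-153 - 216) = -73*(-369) = 26937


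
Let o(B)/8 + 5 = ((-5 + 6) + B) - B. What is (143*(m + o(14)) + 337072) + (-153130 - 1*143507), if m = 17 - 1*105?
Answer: 23275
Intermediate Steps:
m = -88 (m = 17 - 105 = -88)
o(B) = -32 (o(B) = -40 + 8*(((-5 + 6) + B) - B) = -40 + 8*((1 + B) - B) = -40 + 8*1 = -40 + 8 = -32)
(143*(m + o(14)) + 337072) + (-153130 - 1*143507) = (143*(-88 - 32) + 337072) + (-153130 - 1*143507) = (143*(-120) + 337072) + (-153130 - 143507) = (-17160 + 337072) - 296637 = 319912 - 296637 = 23275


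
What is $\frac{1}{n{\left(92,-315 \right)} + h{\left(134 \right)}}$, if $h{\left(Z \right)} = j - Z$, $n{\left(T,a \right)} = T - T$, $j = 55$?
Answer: $- \frac{1}{79} \approx -0.012658$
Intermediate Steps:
$n{\left(T,a \right)} = 0$
$h{\left(Z \right)} = 55 - Z$
$\frac{1}{n{\left(92,-315 \right)} + h{\left(134 \right)}} = \frac{1}{0 + \left(55 - 134\right)} = \frac{1}{0 - 79} = \frac{1}{-79} = - \frac{1}{79}$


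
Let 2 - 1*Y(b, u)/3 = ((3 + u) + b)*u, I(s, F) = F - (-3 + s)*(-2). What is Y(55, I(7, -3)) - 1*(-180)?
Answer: -759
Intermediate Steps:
I(s, F) = -6 + F + 2*s (I(s, F) = F - (6 - 2*s) = F + (-6 + 2*s) = -6 + F + 2*s)
Y(b, u) = 6 - 3*u*(3 + b + u) (Y(b, u) = 6 - 3*((3 + u) + b)*u = 6 - 3*(3 + b + u)*u = 6 - 3*u*(3 + b + u))
Y(55, I(7, -3)) - 1*(-180) = (6 - 9*(-6 - 3 + 2*7) - 3*(-6 - 3 + 2*7)² - 3*55*(-6 - 3 + 2*7)) - 1*(-180) = (6 - 9*(-6 - 3 + 14) - 3*(-6 - 3 + 14)² - 3*55*(-6 - 3 + 14)) + 180 = (6 - 9*5 - 3*5² - 3*55*5) + 180 = (6 - 45 - 3*25 - 825) + 180 = (6 - 45 - 75 - 825) + 180 = -939 + 180 = -759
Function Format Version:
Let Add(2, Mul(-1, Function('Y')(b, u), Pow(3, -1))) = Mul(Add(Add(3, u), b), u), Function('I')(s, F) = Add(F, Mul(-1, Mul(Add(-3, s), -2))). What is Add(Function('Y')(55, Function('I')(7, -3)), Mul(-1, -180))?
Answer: -759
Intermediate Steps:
Function('I')(s, F) = Add(-6, F, Mul(2, s)) (Function('I')(s, F) = Add(F, Mul(-1, Add(6, Mul(-2, s)))) = Add(F, Add(-6, Mul(2, s))) = Add(-6, F, Mul(2, s)))
Function('Y')(b, u) = Add(6, Mul(-3, u, Add(3, b, u))) (Function('Y')(b, u) = Add(6, Mul(-3, Mul(Add(Add(3, u), b), u))) = Add(6, Mul(-3, Mul(Add(3, b, u), u))) = Add(6, Mul(-3, Mul(u, Add(3, b, u)))) = Add(6, Mul(-3, u, Add(3, b, u))))
Add(Function('Y')(55, Function('I')(7, -3)), Mul(-1, -180)) = Add(Add(6, Mul(-9, Add(-6, -3, Mul(2, 7))), Mul(-3, Pow(Add(-6, -3, Mul(2, 7)), 2)), Mul(-3, 55, Add(-6, -3, Mul(2, 7)))), Mul(-1, -180)) = Add(Add(6, Mul(-9, Add(-6, -3, 14)), Mul(-3, Pow(Add(-6, -3, 14), 2)), Mul(-3, 55, Add(-6, -3, 14))), 180) = Add(Add(6, Mul(-9, 5), Mul(-3, Pow(5, 2)), Mul(-3, 55, 5)), 180) = Add(Add(6, -45, Mul(-3, 25), -825), 180) = Add(Add(6, -45, -75, -825), 180) = Add(-939, 180) = -759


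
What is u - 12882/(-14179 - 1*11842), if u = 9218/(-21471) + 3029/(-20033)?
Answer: -73578767999/860951909031 ≈ -0.085462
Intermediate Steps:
u = -19207681/33086811 (u = 9218*(-1/21471) + 3029*(-1/20033) = -9218/21471 - 233/1541 = -19207681/33086811 ≈ -0.58052)
u - 12882/(-14179 - 1*11842) = -19207681/33086811 - 12882/(-14179 - 1*11842) = -19207681/33086811 - 12882/(-14179 - 11842) = -19207681/33086811 - 12882/(-26021) = -19207681/33086811 - 12882*(-1/26021) = -19207681/33086811 + 12882/26021 = -73578767999/860951909031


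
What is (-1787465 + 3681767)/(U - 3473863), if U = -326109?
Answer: -947151/1899986 ≈ -0.49850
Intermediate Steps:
(-1787465 + 3681767)/(U - 3473863) = (-1787465 + 3681767)/(-326109 - 3473863) = 1894302/(-3799972) = 1894302*(-1/3799972) = -947151/1899986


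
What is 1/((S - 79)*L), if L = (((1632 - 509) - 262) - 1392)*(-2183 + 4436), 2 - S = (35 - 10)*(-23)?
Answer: -1/595778814 ≈ -1.6785e-9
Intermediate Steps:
S = 577 (S = 2 - (35 - 10)*(-23) = 2 - 25*(-23) = 2 - 1*(-575) = 2 + 575 = 577)
L = -1196343 (L = ((1123 - 262) - 1392)*2253 = (861 - 1392)*2253 = -531*2253 = -1196343)
1/((S - 79)*L) = 1/((577 - 79)*(-1196343)) = -1/1196343/498 = (1/498)*(-1/1196343) = -1/595778814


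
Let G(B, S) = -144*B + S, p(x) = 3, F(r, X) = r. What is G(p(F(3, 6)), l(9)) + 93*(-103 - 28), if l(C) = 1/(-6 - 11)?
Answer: -214456/17 ≈ -12615.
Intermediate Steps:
l(C) = -1/17 (l(C) = 1/(-17) = -1/17)
G(B, S) = S - 144*B
G(p(F(3, 6)), l(9)) + 93*(-103 - 28) = (-1/17 - 144*3) + 93*(-103 - 28) = (-1/17 - 432) + 93*(-131) = -7345/17 - 12183 = -214456/17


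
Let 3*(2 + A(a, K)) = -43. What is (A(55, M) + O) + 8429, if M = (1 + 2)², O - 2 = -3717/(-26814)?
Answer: 225634589/26814 ≈ 8414.8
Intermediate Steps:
O = 19115/8938 (O = 2 - 3717/(-26814) = 2 - 3717*(-1/26814) = 2 + 1239/8938 = 19115/8938 ≈ 2.1386)
M = 9 (M = 3² = 9)
A(a, K) = -49/3 (A(a, K) = -2 + (⅓)*(-43) = -2 - 43/3 = -49/3)
(A(55, M) + O) + 8429 = (-49/3 + 19115/8938) + 8429 = -380617/26814 + 8429 = 225634589/26814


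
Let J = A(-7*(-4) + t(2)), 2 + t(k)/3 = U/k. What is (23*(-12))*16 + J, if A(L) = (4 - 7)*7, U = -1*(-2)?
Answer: -4437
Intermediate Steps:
U = 2
t(k) = -6 + 6/k (t(k) = -6 + 3*(2/k) = -6 + 6/k)
A(L) = -21 (A(L) = -3*7 = -21)
J = -21
(23*(-12))*16 + J = (23*(-12))*16 - 21 = -276*16 - 21 = -4416 - 21 = -4437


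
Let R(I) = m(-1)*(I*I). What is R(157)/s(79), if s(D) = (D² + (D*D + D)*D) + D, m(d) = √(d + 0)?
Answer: 24649*I/505600 ≈ 0.048752*I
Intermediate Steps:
m(d) = √d
s(D) = D + D² + D*(D + D²) (s(D) = (D² + (D² + D)*D) + D = (D² + (D + D²)*D) + D = (D² + D*(D + D²)) + D = D + D² + D*(D + D²))
R(I) = I*I² (R(I) = √(-1)*(I*I) = I*I²)
R(157)/s(79) = (I*157²)/((79*(1 + 79² + 2*79))) = (I*24649)/((79*(1 + 6241 + 158))) = (24649*I)/((79*6400)) = (24649*I)/505600 = (24649*I)*(1/505600) = 24649*I/505600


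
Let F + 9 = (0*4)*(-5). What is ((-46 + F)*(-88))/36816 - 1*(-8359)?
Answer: 38468723/4602 ≈ 8359.1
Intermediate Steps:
F = -9 (F = -9 + (0*4)*(-5) = -9 + 0*(-5) = -9 + 0 = -9)
((-46 + F)*(-88))/36816 - 1*(-8359) = ((-46 - 9)*(-88))/36816 - 1*(-8359) = -55*(-88)*(1/36816) + 8359 = 4840*(1/36816) + 8359 = 605/4602 + 8359 = 38468723/4602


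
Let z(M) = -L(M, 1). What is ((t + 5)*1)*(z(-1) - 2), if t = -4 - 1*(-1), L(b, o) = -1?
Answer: -2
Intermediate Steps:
t = -3 (t = -4 + 1 = -3)
z(M) = 1 (z(M) = -1*(-1) = 1)
((t + 5)*1)*(z(-1) - 2) = ((-3 + 5)*1)*(1 - 2) = (2*1)*(-1) = 2*(-1) = -2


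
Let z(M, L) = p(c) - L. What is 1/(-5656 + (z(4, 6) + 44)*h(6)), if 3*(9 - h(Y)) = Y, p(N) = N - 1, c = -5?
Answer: -1/5432 ≈ -0.00018409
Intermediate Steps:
p(N) = -1 + N
h(Y) = 9 - Y/3
z(M, L) = -6 - L (z(M, L) = (-1 - 5) - L = -6 - L)
1/(-5656 + (z(4, 6) + 44)*h(6)) = 1/(-5656 + ((-6 - 1*6) + 44)*(9 - ⅓*6)) = 1/(-5656 + ((-6 - 6) + 44)*(9 - 2)) = 1/(-5656 + (-12 + 44)*7) = 1/(-5656 + 32*7) = 1/(-5656 + 224) = 1/(-5432) = -1/5432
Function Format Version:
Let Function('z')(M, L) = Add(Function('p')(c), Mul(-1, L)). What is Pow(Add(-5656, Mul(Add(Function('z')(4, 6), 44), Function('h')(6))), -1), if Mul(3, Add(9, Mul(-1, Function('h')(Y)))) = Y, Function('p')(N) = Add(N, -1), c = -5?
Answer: Rational(-1, 5432) ≈ -0.00018409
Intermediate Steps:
Function('p')(N) = Add(-1, N)
Function('h')(Y) = Add(9, Mul(Rational(-1, 3), Y))
Function('z')(M, L) = Add(-6, Mul(-1, L)) (Function('z')(M, L) = Add(Add(-1, -5), Mul(-1, L)) = Add(-6, Mul(-1, L)))
Pow(Add(-5656, Mul(Add(Function('z')(4, 6), 44), Function('h')(6))), -1) = Pow(Add(-5656, Mul(Add(Add(-6, Mul(-1, 6)), 44), Add(9, Mul(Rational(-1, 3), 6)))), -1) = Pow(Add(-5656, Mul(Add(Add(-6, -6), 44), Add(9, -2))), -1) = Pow(Add(-5656, Mul(Add(-12, 44), 7)), -1) = Pow(Add(-5656, Mul(32, 7)), -1) = Pow(Add(-5656, 224), -1) = Pow(-5432, -1) = Rational(-1, 5432)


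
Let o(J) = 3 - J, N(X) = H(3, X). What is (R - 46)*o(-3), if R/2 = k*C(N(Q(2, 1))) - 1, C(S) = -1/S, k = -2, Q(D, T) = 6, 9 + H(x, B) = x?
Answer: -292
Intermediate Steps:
H(x, B) = -9 + x
N(X) = -6 (N(X) = -9 + 3 = -6)
R = -8/3 (R = 2*(-(-2)/(-6) - 1) = 2*(-(-2)*(-1)/6 - 1) = 2*(-2*⅙ - 1) = 2*(-⅓ - 1) = 2*(-4/3) = -8/3 ≈ -2.6667)
(R - 46)*o(-3) = (-8/3 - 46)*(3 - 1*(-3)) = -146*(3 + 3)/3 = -146/3*6 = -292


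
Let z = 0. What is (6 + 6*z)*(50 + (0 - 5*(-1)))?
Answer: 330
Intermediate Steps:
(6 + 6*z)*(50 + (0 - 5*(-1))) = (6 + 6*0)*(50 + (0 - 5*(-1))) = (6 + 0)*(50 + (0 + 5)) = 6*(50 + 5) = 6*55 = 330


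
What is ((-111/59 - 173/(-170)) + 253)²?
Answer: 6395471771329/100600900 ≈ 63573.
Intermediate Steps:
((-111/59 - 173/(-170)) + 253)² = ((-111*1/59 - 173*(-1/170)) + 253)² = ((-111/59 + 173/170) + 253)² = (-8663/10030 + 253)² = (2528927/10030)² = 6395471771329/100600900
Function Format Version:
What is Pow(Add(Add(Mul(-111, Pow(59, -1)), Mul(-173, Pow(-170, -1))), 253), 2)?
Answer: Rational(6395471771329, 100600900) ≈ 63573.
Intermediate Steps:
Pow(Add(Add(Mul(-111, Pow(59, -1)), Mul(-173, Pow(-170, -1))), 253), 2) = Pow(Add(Add(Mul(-111, Rational(1, 59)), Mul(-173, Rational(-1, 170))), 253), 2) = Pow(Add(Add(Rational(-111, 59), Rational(173, 170)), 253), 2) = Pow(Add(Rational(-8663, 10030), 253), 2) = Pow(Rational(2528927, 10030), 2) = Rational(6395471771329, 100600900)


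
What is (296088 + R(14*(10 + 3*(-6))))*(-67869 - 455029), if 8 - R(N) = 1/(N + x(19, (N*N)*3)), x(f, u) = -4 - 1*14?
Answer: -10063820664969/65 ≈ -1.5483e+11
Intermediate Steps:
x(f, u) = -18 (x(f, u) = -4 - 14 = -18)
R(N) = 8 - 1/(-18 + N) (R(N) = 8 - 1/(N - 18) = 8 - 1/(-18 + N))
(296088 + R(14*(10 + 3*(-6))))*(-67869 - 455029) = (296088 + (-145 + 8*(14*(10 + 3*(-6))))/(-18 + 14*(10 + 3*(-6))))*(-67869 - 455029) = (296088 + (-145 + 8*(14*(10 - 18)))/(-18 + 14*(10 - 18)))*(-522898) = (296088 + (-145 + 8*(14*(-8)))/(-18 + 14*(-8)))*(-522898) = (296088 + (-145 + 8*(-112))/(-18 - 112))*(-522898) = (296088 + (-145 - 896)/(-130))*(-522898) = (296088 - 1/130*(-1041))*(-522898) = (296088 + 1041/130)*(-522898) = (38492481/130)*(-522898) = -10063820664969/65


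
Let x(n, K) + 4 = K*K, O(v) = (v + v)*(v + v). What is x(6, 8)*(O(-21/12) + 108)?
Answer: 7215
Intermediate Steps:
O(v) = 4*v² (O(v) = (2*v)*(2*v) = 4*v²)
x(n, K) = -4 + K² (x(n, K) = -4 + K*K = -4 + K²)
x(6, 8)*(O(-21/12) + 108) = (-4 + 8²)*(4*(-21/12)² + 108) = (-4 + 64)*(4*(-21*1/12)² + 108) = 60*(4*(-7/4)² + 108) = 60*(4*(49/16) + 108) = 60*(49/4 + 108) = 60*(481/4) = 7215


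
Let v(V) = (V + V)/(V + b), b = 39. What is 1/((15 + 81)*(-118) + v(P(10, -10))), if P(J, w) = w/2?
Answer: -17/192581 ≈ -8.8274e-5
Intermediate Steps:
P(J, w) = w/2 (P(J, w) = w*(½) = w/2)
v(V) = 2*V/(39 + V) (v(V) = (V + V)/(V + 39) = (2*V)/(39 + V) = 2*V/(39 + V))
1/((15 + 81)*(-118) + v(P(10, -10))) = 1/((15 + 81)*(-118) + 2*((½)*(-10))/(39 + (½)*(-10))) = 1/(96*(-118) + 2*(-5)/(39 - 5)) = 1/(-11328 + 2*(-5)/34) = 1/(-11328 + 2*(-5)*(1/34)) = 1/(-11328 - 5/17) = 1/(-192581/17) = -17/192581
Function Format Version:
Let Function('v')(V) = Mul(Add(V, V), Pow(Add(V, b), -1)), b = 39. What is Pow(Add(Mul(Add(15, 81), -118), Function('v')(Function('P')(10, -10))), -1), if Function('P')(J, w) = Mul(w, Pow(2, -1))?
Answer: Rational(-17, 192581) ≈ -8.8274e-5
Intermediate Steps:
Function('P')(J, w) = Mul(Rational(1, 2), w) (Function('P')(J, w) = Mul(w, Rational(1, 2)) = Mul(Rational(1, 2), w))
Function('v')(V) = Mul(2, V, Pow(Add(39, V), -1)) (Function('v')(V) = Mul(Add(V, V), Pow(Add(V, 39), -1)) = Mul(Mul(2, V), Pow(Add(39, V), -1)) = Mul(2, V, Pow(Add(39, V), -1)))
Pow(Add(Mul(Add(15, 81), -118), Function('v')(Function('P')(10, -10))), -1) = Pow(Add(Mul(Add(15, 81), -118), Mul(2, Mul(Rational(1, 2), -10), Pow(Add(39, Mul(Rational(1, 2), -10)), -1))), -1) = Pow(Add(Mul(96, -118), Mul(2, -5, Pow(Add(39, -5), -1))), -1) = Pow(Add(-11328, Mul(2, -5, Pow(34, -1))), -1) = Pow(Add(-11328, Mul(2, -5, Rational(1, 34))), -1) = Pow(Add(-11328, Rational(-5, 17)), -1) = Pow(Rational(-192581, 17), -1) = Rational(-17, 192581)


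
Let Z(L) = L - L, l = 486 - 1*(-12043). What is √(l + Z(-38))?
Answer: √12529 ≈ 111.93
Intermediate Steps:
l = 12529 (l = 486 + 12043 = 12529)
Z(L) = 0
√(l + Z(-38)) = √(12529 + 0) = √12529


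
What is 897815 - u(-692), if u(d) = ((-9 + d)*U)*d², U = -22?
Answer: -7384142793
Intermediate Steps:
u(d) = d²*(198 - 22*d) (u(d) = ((-9 + d)*(-22))*d² = (198 - 22*d)*d² = d²*(198 - 22*d))
897815 - u(-692) = 897815 - 22*(-692)²*(9 - 1*(-692)) = 897815 - 22*478864*(9 + 692) = 897815 - 22*478864*701 = 897815 - 1*7385040608 = 897815 - 7385040608 = -7384142793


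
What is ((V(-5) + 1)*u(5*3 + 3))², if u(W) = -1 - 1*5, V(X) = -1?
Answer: 0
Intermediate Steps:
u(W) = -6 (u(W) = -1 - 5 = -6)
((V(-5) + 1)*u(5*3 + 3))² = ((-1 + 1)*(-6))² = (0*(-6))² = 0² = 0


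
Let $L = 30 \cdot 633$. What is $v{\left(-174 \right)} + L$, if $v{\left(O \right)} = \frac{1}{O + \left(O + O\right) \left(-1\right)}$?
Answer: $\frac{3304261}{174} \approx 18990.0$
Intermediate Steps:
$v{\left(O \right)} = - \frac{1}{O}$ ($v{\left(O \right)} = \frac{1}{O + 2 O \left(-1\right)} = \frac{1}{O - 2 O} = \frac{1}{\left(-1\right) O} = - \frac{1}{O}$)
$L = 18990$
$v{\left(-174 \right)} + L = - \frac{1}{-174} + 18990 = \left(-1\right) \left(- \frac{1}{174}\right) + 18990 = \frac{1}{174} + 18990 = \frac{3304261}{174}$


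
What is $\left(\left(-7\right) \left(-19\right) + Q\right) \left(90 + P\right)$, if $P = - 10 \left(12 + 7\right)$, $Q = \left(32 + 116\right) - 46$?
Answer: $-23500$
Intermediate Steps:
$Q = 102$ ($Q = 148 - 46 = 102$)
$P = -190$ ($P = \left(-10\right) 19 = -190$)
$\left(\left(-7\right) \left(-19\right) + Q\right) \left(90 + P\right) = \left(\left(-7\right) \left(-19\right) + 102\right) \left(90 - 190\right) = \left(133 + 102\right) \left(-100\right) = 235 \left(-100\right) = -23500$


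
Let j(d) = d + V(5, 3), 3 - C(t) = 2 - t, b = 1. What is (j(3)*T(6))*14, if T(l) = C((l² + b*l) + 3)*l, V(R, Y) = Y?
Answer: 23184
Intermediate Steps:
C(t) = 1 + t (C(t) = 3 - (2 - t) = 3 + (-2 + t) = 1 + t)
T(l) = l*(4 + l + l²) (T(l) = (1 + ((l² + 1*l) + 3))*l = (1 + ((l² + l) + 3))*l = (1 + ((l + l²) + 3))*l = (1 + (3 + l + l²))*l = (4 + l + l²)*l = l*(4 + l + l²))
j(d) = 3 + d (j(d) = d + 3 = 3 + d)
(j(3)*T(6))*14 = ((3 + 3)*(6*(4 + 6 + 6²)))*14 = (6*(6*(4 + 6 + 36)))*14 = (6*(6*46))*14 = (6*276)*14 = 1656*14 = 23184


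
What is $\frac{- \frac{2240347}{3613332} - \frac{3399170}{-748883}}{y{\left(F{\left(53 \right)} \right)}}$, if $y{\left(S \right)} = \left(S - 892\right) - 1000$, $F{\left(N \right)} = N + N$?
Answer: $- \frac{10604571952039}{4832849753966616} \approx -0.0021943$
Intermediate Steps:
$F{\left(N \right)} = 2 N$
$y{\left(S \right)} = -1892 + S$ ($y{\left(S \right)} = \left(-892 + S\right) - 1000 = -1892 + S$)
$\frac{- \frac{2240347}{3613332} - \frac{3399170}{-748883}}{y{\left(F{\left(53 \right)} \right)}} = \frac{- \frac{2240347}{3613332} - \frac{3399170}{-748883}}{-1892 + 2 \cdot 53} = \frac{\left(-2240347\right) \frac{1}{3613332} - - \frac{3399170}{748883}}{-1892 + 106} = \frac{- \frac{2240347}{3613332} + \frac{3399170}{748883}}{-1786} = \frac{10604571952039}{2705962908156} \left(- \frac{1}{1786}\right) = - \frac{10604571952039}{4832849753966616}$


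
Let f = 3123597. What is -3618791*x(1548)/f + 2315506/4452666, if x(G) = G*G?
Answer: -6435380080400701657/2318055693267 ≈ -2.7762e+6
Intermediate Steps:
x(G) = G²
-3618791*x(1548)/f + 2315506/4452666 = -3618791/(3123597/(1548²)) + 2315506/4452666 = -3618791/(3123597/2396304) + 2315506*(1/4452666) = -3618791/(3123597*(1/2396304)) + 1157753/2226333 = -3618791/1041199/798768 + 1157753/2226333 = -3618791*798768/1041199 + 1157753/2226333 = -2890574449488/1041199 + 1157753/2226333 = -6435380080400701657/2318055693267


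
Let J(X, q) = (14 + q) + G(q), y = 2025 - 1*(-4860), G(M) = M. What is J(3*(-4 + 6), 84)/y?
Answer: 182/6885 ≈ 0.026434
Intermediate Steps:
y = 6885 (y = 2025 + 4860 = 6885)
J(X, q) = 14 + 2*q (J(X, q) = (14 + q) + q = 14 + 2*q)
J(3*(-4 + 6), 84)/y = (14 + 2*84)/6885 = (14 + 168)*(1/6885) = 182*(1/6885) = 182/6885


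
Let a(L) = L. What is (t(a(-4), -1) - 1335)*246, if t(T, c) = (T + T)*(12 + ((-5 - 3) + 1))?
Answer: -338250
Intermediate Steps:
t(T, c) = 10*T (t(T, c) = (2*T)*(12 + (-8 + 1)) = (2*T)*(12 - 7) = (2*T)*5 = 10*T)
(t(a(-4), -1) - 1335)*246 = (10*(-4) - 1335)*246 = (-40 - 1335)*246 = -1375*246 = -338250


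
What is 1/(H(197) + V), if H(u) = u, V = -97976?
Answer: -1/97779 ≈ -1.0227e-5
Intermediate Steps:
1/(H(197) + V) = 1/(197 - 97976) = 1/(-97779) = -1/97779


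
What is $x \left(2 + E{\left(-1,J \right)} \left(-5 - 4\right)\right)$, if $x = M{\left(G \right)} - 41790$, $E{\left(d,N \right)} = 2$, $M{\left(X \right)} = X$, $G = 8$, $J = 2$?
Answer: $668512$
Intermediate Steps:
$x = -41782$ ($x = 8 - 41790 = -41782$)
$x \left(2 + E{\left(-1,J \right)} \left(-5 - 4\right)\right) = - 41782 \left(2 + 2 \left(-5 - 4\right)\right) = - 41782 \left(2 + 2 \left(-9\right)\right) = - 41782 \left(2 - 18\right) = \left(-41782\right) \left(-16\right) = 668512$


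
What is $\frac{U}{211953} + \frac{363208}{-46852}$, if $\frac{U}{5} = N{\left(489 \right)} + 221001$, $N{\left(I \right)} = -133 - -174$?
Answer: $- \frac{6300431576}{2482605489} \approx -2.5378$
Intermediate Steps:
$N{\left(I \right)} = 41$ ($N{\left(I \right)} = -133 + 174 = 41$)
$U = 1105210$ ($U = 5 \left(41 + 221001\right) = 5 \cdot 221042 = 1105210$)
$\frac{U}{211953} + \frac{363208}{-46852} = \frac{1105210}{211953} + \frac{363208}{-46852} = 1105210 \cdot \frac{1}{211953} + 363208 \left(- \frac{1}{46852}\right) = \frac{1105210}{211953} - \frac{90802}{11713} = - \frac{6300431576}{2482605489}$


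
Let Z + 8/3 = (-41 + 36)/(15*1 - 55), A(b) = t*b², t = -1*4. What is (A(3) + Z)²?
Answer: 855625/576 ≈ 1485.5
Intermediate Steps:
t = -4
A(b) = -4*b²
Z = -61/24 (Z = -8/3 + (-41 + 36)/(15*1 - 55) = -8/3 - 5/(15 - 55) = -8/3 - 5/(-40) = -8/3 - 5*(-1/40) = -8/3 + ⅛ = -61/24 ≈ -2.5417)
(A(3) + Z)² = (-4*3² - 61/24)² = (-4*9 - 61/24)² = (-36 - 61/24)² = (-925/24)² = 855625/576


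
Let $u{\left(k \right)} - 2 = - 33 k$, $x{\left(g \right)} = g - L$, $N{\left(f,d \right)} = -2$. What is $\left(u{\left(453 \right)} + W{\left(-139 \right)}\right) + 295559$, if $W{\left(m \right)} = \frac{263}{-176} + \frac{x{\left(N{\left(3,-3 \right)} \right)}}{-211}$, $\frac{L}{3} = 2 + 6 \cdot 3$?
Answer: $\frac{10420762651}{37136} \approx 2.8061 \cdot 10^{5}$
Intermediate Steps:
$L = 60$ ($L = 3 \left(2 + 6 \cdot 3\right) = 3 \left(2 + 18\right) = 3 \cdot 20 = 60$)
$x{\left(g \right)} = -60 + g$ ($x{\left(g \right)} = g - 60 = -60 + g$)
$W{\left(m \right)} = - \frac{44581}{37136}$ ($W{\left(m \right)} = \frac{263}{-176} + \frac{-60 - 2}{-211} = 263 \left(- \frac{1}{176}\right) - - \frac{62}{211} = - \frac{263}{176} + \frac{62}{211} = - \frac{44581}{37136}$)
$u{\left(k \right)} = 2 - 33 k$
$\left(u{\left(453 \right)} + W{\left(-139 \right)}\right) + 295559 = \left(\left(2 - 14949\right) - \frac{44581}{37136}\right) + 295559 = \left(-14947 - \frac{44581}{37136}\right) + 295559 = - \frac{555116373}{37136} + 295559 = \frac{10420762651}{37136}$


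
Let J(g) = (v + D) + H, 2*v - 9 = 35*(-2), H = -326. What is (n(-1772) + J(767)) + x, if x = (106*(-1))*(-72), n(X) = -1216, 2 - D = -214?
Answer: 12551/2 ≈ 6275.5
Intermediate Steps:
D = 216 (D = 2 - 1*(-214) = 2 + 214 = 216)
v = -61/2 (v = 9/2 + (35*(-2))/2 = 9/2 + (1/2)*(-70) = 9/2 - 35 = -61/2 ≈ -30.500)
J(g) = -281/2 (J(g) = (-61/2 + 216) - 326 = 371/2 - 326 = -281/2)
x = 7632 (x = -106*(-72) = 7632)
(n(-1772) + J(767)) + x = (-1216 - 281/2) + 7632 = -2713/2 + 7632 = 12551/2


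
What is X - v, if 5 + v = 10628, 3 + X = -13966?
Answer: -24592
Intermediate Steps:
X = -13969 (X = -3 - 13966 = -13969)
v = 10623 (v = -5 + 10628 = 10623)
X - v = -13969 - 1*10623 = -13969 - 10623 = -24592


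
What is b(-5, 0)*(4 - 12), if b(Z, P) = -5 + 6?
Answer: -8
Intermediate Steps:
b(Z, P) = 1
b(-5, 0)*(4 - 12) = 1*(4 - 12) = 1*(-8) = -8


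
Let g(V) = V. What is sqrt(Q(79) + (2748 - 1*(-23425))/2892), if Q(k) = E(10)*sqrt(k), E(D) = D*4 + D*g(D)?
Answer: sqrt(18923079 + 292728240*sqrt(79))/1446 ≈ 35.403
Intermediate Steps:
E(D) = D**2 + 4*D (E(D) = D*4 + D*D = 4*D + D**2 = D**2 + 4*D)
Q(k) = 140*sqrt(k) (Q(k) = (10*(4 + 10))*sqrt(k) = (10*14)*sqrt(k) = 140*sqrt(k))
sqrt(Q(79) + (2748 - 1*(-23425))/2892) = sqrt(140*sqrt(79) + (2748 - 1*(-23425))/2892) = sqrt(140*sqrt(79) + (2748 + 23425)*(1/2892)) = sqrt(140*sqrt(79) + 26173*(1/2892)) = sqrt(140*sqrt(79) + 26173/2892) = sqrt(26173/2892 + 140*sqrt(79))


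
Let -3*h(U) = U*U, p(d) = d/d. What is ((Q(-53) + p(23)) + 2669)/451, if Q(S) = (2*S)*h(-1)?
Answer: 8116/1353 ≈ 5.9985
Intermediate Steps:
p(d) = 1
h(U) = -U**2/3 (h(U) = -U*U/3 = -U**2/3)
Q(S) = -2*S/3 (Q(S) = (2*S)*(-1/3*(-1)**2) = (2*S)*(-1/3*1) = (2*S)*(-1/3) = -2*S/3)
((Q(-53) + p(23)) + 2669)/451 = ((-2/3*(-53) + 1) + 2669)/451 = ((106/3 + 1) + 2669)*(1/451) = (109/3 + 2669)*(1/451) = (8116/3)*(1/451) = 8116/1353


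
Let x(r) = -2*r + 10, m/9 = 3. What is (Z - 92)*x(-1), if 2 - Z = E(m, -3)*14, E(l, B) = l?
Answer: -5616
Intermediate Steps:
m = 27 (m = 9*3 = 27)
x(r) = 10 - 2*r
Z = -376 (Z = 2 - 27*14 = 2 - 1*378 = 2 - 378 = -376)
(Z - 92)*x(-1) = (-376 - 92)*(10 - 2*(-1)) = -468*(10 + 2) = -468*12 = -5616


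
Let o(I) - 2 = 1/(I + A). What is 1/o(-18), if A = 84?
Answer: 66/133 ≈ 0.49624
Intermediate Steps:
o(I) = 2 + 1/(84 + I) (o(I) = 2 + 1/(I + 84) = 2 + 1/(84 + I))
1/o(-18) = 1/((169 + 2*(-18))/(84 - 18)) = 1/((169 - 36)/66) = 1/((1/66)*133) = 1/(133/66) = 66/133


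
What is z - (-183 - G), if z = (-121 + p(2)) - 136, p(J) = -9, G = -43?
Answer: -126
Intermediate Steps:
z = -266 (z = (-121 - 9) - 136 = -130 - 136 = -266)
z - (-183 - G) = -266 - (-183 - 1*(-43)) = -266 - (-183 + 43) = -266 - 1*(-140) = -266 + 140 = -126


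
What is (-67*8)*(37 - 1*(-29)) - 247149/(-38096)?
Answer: -1347436947/38096 ≈ -35370.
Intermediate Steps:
(-67*8)*(37 - 1*(-29)) - 247149/(-38096) = -536*(37 + 29) - 247149*(-1/38096) = -536*66 + 247149/38096 = -35376 + 247149/38096 = -1347436947/38096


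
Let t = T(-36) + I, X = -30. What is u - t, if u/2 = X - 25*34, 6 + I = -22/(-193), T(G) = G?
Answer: -331596/193 ≈ -1718.1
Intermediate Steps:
I = -1136/193 (I = -6 - 22/(-193) = -6 - 22*(-1/193) = -6 + 22/193 = -1136/193 ≈ -5.8860)
u = -1760 (u = 2*(-30 - 25*34) = 2*(-30 - 850) = 2*(-880) = -1760)
t = -8084/193 (t = -36 - 1136/193 = -8084/193 ≈ -41.886)
u - t = -1760 - 1*(-8084/193) = -1760 + 8084/193 = -331596/193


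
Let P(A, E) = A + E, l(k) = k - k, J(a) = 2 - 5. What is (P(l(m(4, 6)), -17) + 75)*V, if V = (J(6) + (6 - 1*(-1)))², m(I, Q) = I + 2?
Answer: 928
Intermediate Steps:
m(I, Q) = 2 + I
J(a) = -3
l(k) = 0
V = 16 (V = (-3 + (6 - 1*(-1)))² = (-3 + (6 + 1))² = (-3 + 7)² = 4² = 16)
(P(l(m(4, 6)), -17) + 75)*V = ((0 - 17) + 75)*16 = (-17 + 75)*16 = 58*16 = 928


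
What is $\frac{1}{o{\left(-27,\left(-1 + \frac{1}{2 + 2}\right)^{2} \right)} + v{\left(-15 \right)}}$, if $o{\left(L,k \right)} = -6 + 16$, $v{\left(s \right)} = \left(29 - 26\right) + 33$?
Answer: $\frac{1}{46} \approx 0.021739$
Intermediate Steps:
$v{\left(s \right)} = 36$ ($v{\left(s \right)} = 3 + 33 = 36$)
$o{\left(L,k \right)} = 10$
$\frac{1}{o{\left(-27,\left(-1 + \frac{1}{2 + 2}\right)^{2} \right)} + v{\left(-15 \right)}} = \frac{1}{10 + 36} = \frac{1}{46}$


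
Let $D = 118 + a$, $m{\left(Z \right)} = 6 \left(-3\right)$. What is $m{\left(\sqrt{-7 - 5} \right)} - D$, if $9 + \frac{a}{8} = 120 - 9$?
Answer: $-952$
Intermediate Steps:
$a = 816$ ($a = -72 + 8 \left(120 - 9\right) = -72 + 8 \cdot 111 = -72 + 888 = 816$)
$m{\left(Z \right)} = -18$
$D = 934$ ($D = 118 + 816 = 934$)
$m{\left(\sqrt{-7 - 5} \right)} - D = -18 - 934 = -952$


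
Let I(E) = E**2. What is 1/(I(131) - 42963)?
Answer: -1/25802 ≈ -3.8757e-5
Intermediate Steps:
1/(I(131) - 42963) = 1/(131**2 - 42963) = 1/(17161 - 42963) = 1/(-25802) = -1/25802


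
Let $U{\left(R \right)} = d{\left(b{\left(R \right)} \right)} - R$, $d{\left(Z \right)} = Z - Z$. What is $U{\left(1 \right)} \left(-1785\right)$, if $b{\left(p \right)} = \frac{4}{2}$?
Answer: $1785$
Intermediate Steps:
$b{\left(p \right)} = 2$ ($b{\left(p \right)} = 4 \cdot \frac{1}{2} = 2$)
$d{\left(Z \right)} = 0$
$U{\left(R \right)} = - R$ ($U{\left(R \right)} = 0 - R = - R$)
$U{\left(1 \right)} \left(-1785\right) = \left(-1\right) 1 \left(-1785\right) = \left(-1\right) \left(-1785\right) = 1785$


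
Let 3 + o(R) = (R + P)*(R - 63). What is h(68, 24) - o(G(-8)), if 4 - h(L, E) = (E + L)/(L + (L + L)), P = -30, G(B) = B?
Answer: -137264/51 ≈ -2691.4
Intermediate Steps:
h(L, E) = 4 - (E + L)/(3*L) (h(L, E) = 4 - (E + L)/(L + (L + L)) = 4 - (E + L)/(L + 2*L) = 4 - (E + L)/(3*L))
o(R) = -3 + (-63 + R)*(-30 + R) (o(R) = -3 + (R - 30)*(R - 63) = -3 + (-30 + R)*(-63 + R) = -3 + (-63 + R)*(-30 + R))
h(68, 24) - o(G(-8)) = (⅓)*(-1*24 + 11*68)/68 - (1887 + (-8)² - 93*(-8)) = (⅓)*(1/68)*(-24 + 748) - (1887 + 64 + 744) = (⅓)*(1/68)*724 - 1*2695 = 181/51 - 2695 = -137264/51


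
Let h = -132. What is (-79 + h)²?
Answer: 44521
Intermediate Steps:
(-79 + h)² = (-79 - 132)² = (-211)² = 44521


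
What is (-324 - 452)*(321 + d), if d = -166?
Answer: -120280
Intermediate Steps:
(-324 - 452)*(321 + d) = (-324 - 452)*(321 - 166) = -776*155 = -120280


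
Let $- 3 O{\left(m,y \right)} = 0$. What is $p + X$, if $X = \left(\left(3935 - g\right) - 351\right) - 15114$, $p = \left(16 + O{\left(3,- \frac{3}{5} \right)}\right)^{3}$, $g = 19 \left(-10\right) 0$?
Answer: $-7434$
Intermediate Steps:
$O{\left(m,y \right)} = 0$ ($O{\left(m,y \right)} = \left(- \frac{1}{3}\right) 0 = 0$)
$g = 0$ ($g = \left(-190\right) 0 = 0$)
$p = 4096$ ($p = \left(16 + 0\right)^{3} = 16^{3} = 4096$)
$X = -11530$ ($X = \left(\left(3935 - 0\right) - 351\right) - 15114 = \left(\left(3935 + 0\right) - 351\right) - 15114 = \left(3935 - 351\right) - 15114 = 3584 - 15114 = -11530$)
$p + X = 4096 - 11530 = -7434$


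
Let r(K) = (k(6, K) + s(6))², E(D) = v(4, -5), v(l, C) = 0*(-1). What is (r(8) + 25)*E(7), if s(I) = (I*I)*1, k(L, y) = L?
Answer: 0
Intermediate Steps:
v(l, C) = 0
E(D) = 0
s(I) = I² (s(I) = I²*1 = I²)
r(K) = 1764 (r(K) = (6 + 6²)² = (6 + 36)² = 42² = 1764)
(r(8) + 25)*E(7) = (1764 + 25)*0 = 1789*0 = 0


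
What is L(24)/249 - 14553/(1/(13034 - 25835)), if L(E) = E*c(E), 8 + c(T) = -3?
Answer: 15462315011/83 ≈ 1.8629e+8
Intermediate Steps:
c(T) = -11 (c(T) = -8 - 3 = -11)
L(E) = -11*E (L(E) = E*(-11) = -11*E)
L(24)/249 - 14553/(1/(13034 - 25835)) = -11*24/249 - 14553/(1/(13034 - 25835)) = -264*1/249 - 14553/(1/(-12801)) = -88/83 - 14553/(-1/12801) = -88/83 - 14553*(-12801) = -88/83 + 186292953 = 15462315011/83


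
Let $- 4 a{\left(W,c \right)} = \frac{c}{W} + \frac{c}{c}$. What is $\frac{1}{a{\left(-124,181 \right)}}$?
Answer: $\frac{496}{57} \approx 8.7018$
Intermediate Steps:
$a{\left(W,c \right)} = - \frac{1}{4} - \frac{c}{4 W}$ ($a{\left(W,c \right)} = - \frac{\frac{c}{W} + \frac{c}{c}}{4} = - \frac{\frac{c}{W} + 1}{4} = - \frac{1 + \frac{c}{W}}{4} = - \frac{1}{4} - \frac{c}{4 W}$)
$\frac{1}{a{\left(-124,181 \right)}} = \frac{1}{\frac{1}{4} \frac{1}{-124} \left(\left(-1\right) \left(-124\right) - 181\right)} = \frac{1}{\frac{1}{4} \left(- \frac{1}{124}\right) \left(124 - 181\right)} = \frac{1}{\frac{1}{4} \left(- \frac{1}{124}\right) \left(-57\right)} = \frac{1}{\frac{57}{496}} = \frac{496}{57}$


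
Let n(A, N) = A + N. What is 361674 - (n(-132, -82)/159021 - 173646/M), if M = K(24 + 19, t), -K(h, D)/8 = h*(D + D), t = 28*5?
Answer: 2769848940802597/7658451360 ≈ 3.6167e+5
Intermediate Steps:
t = 140
K(h, D) = -16*D*h (K(h, D) = -8*h*(D + D) = -8*h*2*D = -16*D*h)
M = -96320 (M = -16*140*(24 + 19) = -16*140*43 = -96320)
361674 - (n(-132, -82)/159021 - 173646/M) = 361674 - ((-132 - 82)/159021 - 173646/(-96320)) = 361674 - (-214*1/159021 - 173646*(-1/96320)) = 361674 - (-214/159021 + 86823/48160) = 361674 - 1*13796374043/7658451360 = 361674 - 13796374043/7658451360 = 2769848940802597/7658451360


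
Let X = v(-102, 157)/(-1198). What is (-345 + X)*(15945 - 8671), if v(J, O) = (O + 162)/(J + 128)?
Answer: -39084580423/15574 ≈ -2.5096e+6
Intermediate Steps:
v(J, O) = (162 + O)/(128 + J)
X = -319/31148 (X = ((162 + 157)/(128 - 102))/(-1198) = (319/26)*(-1/1198) = -319/31148 ≈ -0.010241)
(-345 + X)*(15945 - 8671) = (-345 - 319/31148)*(15945 - 8671) = -10746379/31148*7274 = -39084580423/15574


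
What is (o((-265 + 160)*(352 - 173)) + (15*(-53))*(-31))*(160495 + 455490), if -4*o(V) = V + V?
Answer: 41939338725/2 ≈ 2.0970e+10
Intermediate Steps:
o(V) = -V/2 (o(V) = -(V + V)/4 = -V/2)
(o((-265 + 160)*(352 - 173)) + (15*(-53))*(-31))*(160495 + 455490) = (-(-265 + 160)*(352 - 173)/2 + (15*(-53))*(-31))*(160495 + 455490) = (-(-105)*179/2 - 795*(-31))*615985 = (-½*(-18795) + 24645)*615985 = (18795/2 + 24645)*615985 = (68085/2)*615985 = 41939338725/2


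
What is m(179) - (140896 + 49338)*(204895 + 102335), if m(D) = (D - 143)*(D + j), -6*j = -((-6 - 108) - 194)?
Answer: -58445587224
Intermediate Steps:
j = -154/3 (j = -(-1)*((-6 - 108) - 194)/6 = -(-1)*(-114 - 194)/6 = -(-1)*(-308)/6 = -⅙*308 = -154/3 ≈ -51.333)
m(D) = (-143 + D)*(-154/3 + D) (m(D) = (D - 143)*(D - 154/3) = (-143 + D)*(-154/3 + D))
m(179) - (140896 + 49338)*(204895 + 102335) = (22022/3 + 179² - 583/3*179) - (140896 + 49338)*(204895 + 102335) = (22022/3 + 32041 - 104357/3) - 190234*307230 = 4596 - 1*58445591820 = 4596 - 58445591820 = -58445587224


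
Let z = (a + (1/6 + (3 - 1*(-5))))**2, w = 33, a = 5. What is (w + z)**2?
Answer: 55190041/1296 ≈ 42585.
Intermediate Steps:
z = 6241/36 (z = (5 + (1/6 + (3 - 1*(-5))))**2 = (5 + (1/6 + (3 + 5)))**2 = (5 + (1/6 + 8))**2 = (5 + 49/6)**2 = (79/6)**2 = 6241/36 ≈ 173.36)
(w + z)**2 = (33 + 6241/36)**2 = (7429/36)**2 = 55190041/1296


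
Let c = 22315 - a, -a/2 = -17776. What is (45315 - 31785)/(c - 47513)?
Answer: -451/2025 ≈ -0.22272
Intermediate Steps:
a = 35552 (a = -2*(-17776) = 35552)
c = -13237 (c = 22315 - 1*35552 = 22315 - 35552 = -13237)
(45315 - 31785)/(c - 47513) = (45315 - 31785)/(-13237 - 47513) = 13530/(-60750) = 13530*(-1/60750) = -451/2025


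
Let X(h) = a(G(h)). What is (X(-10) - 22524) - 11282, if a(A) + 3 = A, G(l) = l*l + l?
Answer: -33719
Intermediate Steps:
G(l) = l + l**2 (G(l) = l**2 + l = l + l**2)
a(A) = -3 + A
X(h) = -3 + h*(1 + h)
(X(-10) - 22524) - 11282 = ((-3 - 10*(1 - 10)) - 22524) - 11282 = ((-3 - 10*(-9)) - 22524) - 11282 = ((-3 + 90) - 22524) - 11282 = (87 - 22524) - 11282 = -22437 - 11282 = -33719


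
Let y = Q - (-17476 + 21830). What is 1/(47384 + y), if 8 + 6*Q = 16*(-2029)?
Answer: 1/37618 ≈ 2.6583e-5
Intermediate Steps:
Q = -5412 (Q = -4/3 + (16*(-2029))/6 = -4/3 + (⅙)*(-32464) = -4/3 - 16232/3 = -5412)
y = -9766 (y = -5412 - (-17476 + 21830) = -5412 - 1*4354 = -5412 - 4354 = -9766)
1/(47384 + y) = 1/(47384 - 9766) = 1/37618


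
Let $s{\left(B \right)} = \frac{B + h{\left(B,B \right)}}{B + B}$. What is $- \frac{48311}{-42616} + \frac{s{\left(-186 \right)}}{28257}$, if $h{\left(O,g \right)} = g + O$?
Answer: $\frac{455062617}{401400104} \approx 1.1337$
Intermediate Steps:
$h{\left(O,g \right)} = O + g$
$s{\left(B \right)} = \frac{3}{2}$ ($s{\left(B \right)} = \frac{B + \left(B + B\right)}{B + B} = \frac{B + 2 B}{2 B} = 3 B \frac{1}{2 B} = \frac{3}{2}$)
$- \frac{48311}{-42616} + \frac{s{\left(-186 \right)}}{28257} = - \frac{48311}{-42616} + \frac{3}{2 \cdot 28257} = \left(-48311\right) \left(- \frac{1}{42616}\right) + \frac{3}{2} \cdot \frac{1}{28257} = \frac{48311}{42616} + \frac{1}{18838} = \frac{455062617}{401400104}$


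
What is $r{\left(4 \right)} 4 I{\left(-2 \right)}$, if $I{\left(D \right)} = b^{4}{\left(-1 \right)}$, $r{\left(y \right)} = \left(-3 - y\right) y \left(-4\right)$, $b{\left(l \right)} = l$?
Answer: $448$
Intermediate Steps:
$r{\left(y \right)} = - 4 y \left(-3 - y\right)$ ($r{\left(y \right)} = y \left(-3 - y\right) \left(-4\right) = - 4 y \left(-3 - y\right)$)
$I{\left(D \right)} = 1$ ($I{\left(D \right)} = \left(-1\right)^{4} = 1$)
$r{\left(4 \right)} 4 I{\left(-2 \right)} = 4 \cdot 4 \left(3 + 4\right) 4 \cdot 1 = 4 \cdot 4 \cdot 7 \cdot 4 \cdot 1 = 112 \cdot 4 \cdot 1 = 448 \cdot 1 = 448$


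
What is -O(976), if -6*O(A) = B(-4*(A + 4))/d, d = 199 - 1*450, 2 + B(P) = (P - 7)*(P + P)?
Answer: -15393839/753 ≈ -20443.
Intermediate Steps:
B(P) = -2 + 2*P*(-7 + P) (B(P) = -2 + (P - 7)*(P + P) = -2 + (-7 + P)*(2*P) = -2 + 2*P*(-7 + P))
d = -251 (d = 199 - 450 = -251)
O(A) = 37/251 + (-16 - 4*A)²/753 + 28*A/753 (O(A) = -(-2 - (-56)*(A + 4) + 2*(-4*(A + 4))²)/(6*(-251)) = -(-2 - (-56)*(4 + A) + 2*(-4*(4 + A))²)*(-1)/(6*251) = -(-2 - 14*(-16 - 4*A) + 2*(-16 - 4*A)²)*(-1)/(6*251) = -(-2 + (224 + 56*A) + 2*(-16 - 4*A)²)*(-1)/(6*251) = -(222 + 2*(-16 - 4*A)² + 56*A)*(-1)/(6*251) = -(-222/251 - 56*A/251 - 2*(-16 - 4*A)²/251)/6 = 37/251 + (-16 - 4*A)²/753 + 28*A/753)
-O(976) = -(367/753 + (16/753)*976² + (52/251)*976) = -(367/753 + (16/753)*952576 + 50752/251) = -(367/753 + 15241216/753 + 50752/251) = -1*15393839/753 = -15393839/753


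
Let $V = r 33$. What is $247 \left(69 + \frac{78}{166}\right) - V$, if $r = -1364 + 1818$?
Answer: $\frac{180696}{83} \approx 2177.1$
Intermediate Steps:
$r = 454$
$V = 14982$ ($V = 454 \cdot 33 = 14982$)
$247 \left(69 + \frac{78}{166}\right) - V = 247 \left(69 + \frac{78}{166}\right) - 14982 = 247 \left(69 + 78 \cdot \frac{1}{166}\right) - 14982 = 247 \left(69 + \frac{39}{83}\right) - 14982 = 247 \cdot \frac{5766}{83} - 14982 = \frac{1424202}{83} - 14982 = \frac{180696}{83}$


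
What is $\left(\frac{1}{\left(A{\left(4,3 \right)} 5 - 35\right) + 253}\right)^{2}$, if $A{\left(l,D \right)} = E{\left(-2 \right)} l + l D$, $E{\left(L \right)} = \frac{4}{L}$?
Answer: $\frac{1}{56644} \approx 1.7654 \cdot 10^{-5}$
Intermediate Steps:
$A{\left(l,D \right)} = - 2 l + D l$ ($A{\left(l,D \right)} = \frac{4}{-2} l + l D = 4 \left(- \frac{1}{2}\right) l + D l = - 2 l + D l$)
$\left(\frac{1}{\left(A{\left(4,3 \right)} 5 - 35\right) + 253}\right)^{2} = \left(\frac{1}{\left(4 \left(-2 + 3\right) 5 - 35\right) + 253}\right)^{2} = \left(\frac{1}{\left(4 \cdot 1 \cdot 5 - 35\right) + 253}\right)^{2} = \left(\frac{1}{\left(4 \cdot 5 - 35\right) + 253}\right)^{2} = \left(\frac{1}{\left(20 - 35\right) + 253}\right)^{2} = \left(\frac{1}{-15 + 253}\right)^{2} = \left(\frac{1}{238}\right)^{2} = \frac{1}{56644}$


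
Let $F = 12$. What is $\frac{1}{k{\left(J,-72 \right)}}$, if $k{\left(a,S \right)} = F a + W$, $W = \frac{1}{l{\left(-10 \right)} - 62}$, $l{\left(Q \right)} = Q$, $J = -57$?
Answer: $- \frac{72}{49249} \approx -0.001462$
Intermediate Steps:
$W = - \frac{1}{72}$ ($W = \frac{1}{-10 - 62} = \frac{1}{-72} = - \frac{1}{72} \approx -0.013889$)
$k{\left(a,S \right)} = - \frac{1}{72} + 12 a$ ($k{\left(a,S \right)} = 12 a - \frac{1}{72} = - \frac{1}{72} + 12 a$)
$\frac{1}{k{\left(J,-72 \right)}} = \frac{1}{- \frac{1}{72} + 12 \left(-57\right)} = \frac{1}{- \frac{1}{72} - 684} = \frac{1}{- \frac{49249}{72}} = - \frac{72}{49249}$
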